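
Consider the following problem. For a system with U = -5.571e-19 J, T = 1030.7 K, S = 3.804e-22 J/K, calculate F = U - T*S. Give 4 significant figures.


Step 1: T*S = 1030.7 * 3.804e-22 = 3.921e-19 J
Step 2: F = U - T*S = -5.571e-19 - 3.921e-19
Step 3: F = -9.492e-19 J

-9.492e-19


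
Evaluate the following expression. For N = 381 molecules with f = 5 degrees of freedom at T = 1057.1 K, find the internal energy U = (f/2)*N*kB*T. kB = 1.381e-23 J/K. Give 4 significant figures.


Step 1: f/2 = 5/2 = 2.5
Step 2: N*kB*T = 381*1.381e-23*1057.1 = 5.562e-18
Step 3: U = 2.5 * 5.562e-18 = 1.391e-17 J

1.391e-17


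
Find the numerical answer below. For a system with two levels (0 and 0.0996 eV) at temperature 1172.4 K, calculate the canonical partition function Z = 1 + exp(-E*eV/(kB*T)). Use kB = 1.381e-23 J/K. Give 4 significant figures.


Step 1: Compute beta*E = E*eV/(kB*T) = 0.0996*1.602e-19/(1.381e-23*1172.4) = 0.9855
Step 2: exp(-beta*E) = exp(-0.9855) = 0.3733
Step 3: Z = 1 + 0.3733 = 1.373

1.373


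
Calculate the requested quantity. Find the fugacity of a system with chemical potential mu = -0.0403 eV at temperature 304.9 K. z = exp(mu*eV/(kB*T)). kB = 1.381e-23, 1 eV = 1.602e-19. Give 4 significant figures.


Step 1: Convert mu to Joules: -0.0403*1.602e-19 = -6.456e-21 J
Step 2: kB*T = 1.381e-23*304.9 = 4.211e-21 J
Step 3: mu/(kB*T) = -1.533
Step 4: z = exp(-1.533) = 0.2158

0.2158


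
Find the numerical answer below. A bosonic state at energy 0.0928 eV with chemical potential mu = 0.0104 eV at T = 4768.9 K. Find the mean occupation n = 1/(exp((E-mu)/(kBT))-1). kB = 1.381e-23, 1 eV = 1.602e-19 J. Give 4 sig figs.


Step 1: (E - mu) = 0.0824 eV
Step 2: x = (E-mu)*eV/(kB*T) = 0.0824*1.602e-19/(1.381e-23*4768.9) = 0.2004
Step 3: exp(x) = 1.222
Step 4: n = 1/(exp(x)-1) = 4.506

4.506


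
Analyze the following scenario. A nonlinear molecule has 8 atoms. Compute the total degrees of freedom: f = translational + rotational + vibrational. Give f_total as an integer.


Step 1: Translational DOF = 3
Step 2: Rotational DOF (nonlinear) = 3
Step 3: Vibrational DOF = 3*8 - 6 = 18
Step 4: Total = 3 + 3 + 18 = 24

24


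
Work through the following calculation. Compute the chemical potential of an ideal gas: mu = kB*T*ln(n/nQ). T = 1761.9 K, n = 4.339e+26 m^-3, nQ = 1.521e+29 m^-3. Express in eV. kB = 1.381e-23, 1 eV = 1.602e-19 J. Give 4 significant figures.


Step 1: n/nQ = 4.339e+26/1.521e+29 = 0.002853
Step 2: ln(n/nQ) = -5.859
Step 3: mu = kB*T*ln(n/nQ) = 2.433e-20*-5.859 = -1.426e-19 J
Step 4: Convert to eV: -1.426e-19/1.602e-19 = -0.89 eV

-0.89


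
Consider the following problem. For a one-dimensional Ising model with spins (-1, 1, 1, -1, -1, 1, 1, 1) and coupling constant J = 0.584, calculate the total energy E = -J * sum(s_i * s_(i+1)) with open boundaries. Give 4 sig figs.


Step 1: Nearest-neighbor products: -1, 1, -1, 1, -1, 1, 1
Step 2: Sum of products = 1
Step 3: E = -0.584 * 1 = -0.584

-0.584


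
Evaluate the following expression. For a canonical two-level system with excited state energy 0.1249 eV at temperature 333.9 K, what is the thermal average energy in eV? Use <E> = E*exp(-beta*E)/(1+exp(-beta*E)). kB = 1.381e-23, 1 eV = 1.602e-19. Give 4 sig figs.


Step 1: beta*E = 0.1249*1.602e-19/(1.381e-23*333.9) = 4.339
Step 2: exp(-beta*E) = 0.01305
Step 3: <E> = 0.1249*0.01305/(1+0.01305) = 0.001608 eV

0.001608


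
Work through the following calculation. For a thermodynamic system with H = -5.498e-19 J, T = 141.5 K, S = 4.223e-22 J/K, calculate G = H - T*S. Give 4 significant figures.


Step 1: T*S = 141.5 * 4.223e-22 = 5.976e-20 J
Step 2: G = H - T*S = -5.498e-19 - 5.976e-20
Step 3: G = -6.096e-19 J

-6.096e-19


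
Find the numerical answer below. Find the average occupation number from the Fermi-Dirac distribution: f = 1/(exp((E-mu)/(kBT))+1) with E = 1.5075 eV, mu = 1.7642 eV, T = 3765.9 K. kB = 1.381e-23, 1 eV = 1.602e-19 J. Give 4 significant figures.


Step 1: (E - mu) = 1.5075 - 1.7642 = -0.2567 eV
Step 2: Convert: (E-mu)*eV = -4.112e-20 J
Step 3: x = (E-mu)*eV/(kB*T) = -0.7907
Step 4: f = 1/(exp(-0.7907)+1) = 0.688

0.688


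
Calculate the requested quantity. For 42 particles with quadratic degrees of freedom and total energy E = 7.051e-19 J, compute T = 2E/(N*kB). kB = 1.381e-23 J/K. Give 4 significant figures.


Step 1: Numerator = 2*E = 2*7.051e-19 = 1.41e-18 J
Step 2: Denominator = N*kB = 42*1.381e-23 = 5.8e-22
Step 3: T = 1.41e-18 / 5.8e-22 = 2431 K

2431


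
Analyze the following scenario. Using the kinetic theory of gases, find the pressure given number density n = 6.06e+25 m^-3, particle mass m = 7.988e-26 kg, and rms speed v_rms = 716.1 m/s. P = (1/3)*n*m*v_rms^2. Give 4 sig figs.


Step 1: v_rms^2 = 716.1^2 = 5.128e+05
Step 2: n*m = 6.06e+25*7.988e-26 = 4.841
Step 3: P = (1/3)*4.841*5.128e+05 = 8.274e+05 Pa

8.274e+05


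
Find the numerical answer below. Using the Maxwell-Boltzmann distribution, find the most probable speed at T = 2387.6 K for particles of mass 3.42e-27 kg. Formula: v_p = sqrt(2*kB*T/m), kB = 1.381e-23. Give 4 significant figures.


Step 1: Numerator = 2*kB*T = 2*1.381e-23*2387.6 = 6.595e-20
Step 2: Ratio = 6.595e-20 / 3.42e-27 = 1.928e+07
Step 3: v_p = sqrt(1.928e+07) = 4391 m/s

4391


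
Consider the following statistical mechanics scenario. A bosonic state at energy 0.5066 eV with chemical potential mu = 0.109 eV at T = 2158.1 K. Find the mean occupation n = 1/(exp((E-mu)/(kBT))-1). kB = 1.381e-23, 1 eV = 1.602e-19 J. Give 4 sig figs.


Step 1: (E - mu) = 0.3976 eV
Step 2: x = (E-mu)*eV/(kB*T) = 0.3976*1.602e-19/(1.381e-23*2158.1) = 2.137
Step 3: exp(x) = 8.476
Step 4: n = 1/(exp(x)-1) = 0.1338

0.1338


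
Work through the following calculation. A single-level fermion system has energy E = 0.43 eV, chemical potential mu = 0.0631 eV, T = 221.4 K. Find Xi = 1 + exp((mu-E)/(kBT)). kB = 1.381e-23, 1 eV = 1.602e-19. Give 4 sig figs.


Step 1: (mu - E) = 0.0631 - 0.43 = -0.3669 eV
Step 2: x = (mu-E)*eV/(kB*T) = -0.3669*1.602e-19/(1.381e-23*221.4) = -19.22
Step 3: exp(x) = 4.479e-09
Step 4: Xi = 1 + 4.479e-09 = 1

1


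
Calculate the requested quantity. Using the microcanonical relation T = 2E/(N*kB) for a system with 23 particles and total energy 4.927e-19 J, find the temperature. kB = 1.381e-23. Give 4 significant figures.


Step 1: Numerator = 2*E = 2*4.927e-19 = 9.854e-19 J
Step 2: Denominator = N*kB = 23*1.381e-23 = 3.176e-22
Step 3: T = 9.854e-19 / 3.176e-22 = 3102 K

3102


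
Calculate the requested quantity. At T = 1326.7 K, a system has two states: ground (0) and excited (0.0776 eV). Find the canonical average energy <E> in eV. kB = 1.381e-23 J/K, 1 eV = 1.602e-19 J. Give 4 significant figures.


Step 1: beta*E = 0.0776*1.602e-19/(1.381e-23*1326.7) = 0.6785
Step 2: exp(-beta*E) = 0.5074
Step 3: <E> = 0.0776*0.5074/(1+0.5074) = 0.02612 eV

0.02612


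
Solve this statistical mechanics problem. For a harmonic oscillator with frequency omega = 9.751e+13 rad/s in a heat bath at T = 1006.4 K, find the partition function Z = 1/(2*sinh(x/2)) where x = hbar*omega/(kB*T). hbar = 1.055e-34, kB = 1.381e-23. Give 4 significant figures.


Step 1: Compute x = hbar*omega/(kB*T) = 1.055e-34*9.751e+13/(1.381e-23*1006.4) = 0.7402
Step 2: x/2 = 0.3701
Step 3: sinh(x/2) = 0.3786
Step 4: Z = 1/(2*0.3786) = 1.321

1.321


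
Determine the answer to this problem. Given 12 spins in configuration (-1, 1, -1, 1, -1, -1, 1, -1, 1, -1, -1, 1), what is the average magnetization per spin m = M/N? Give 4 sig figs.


Step 1: Count up spins (+1): 5, down spins (-1): 7
Step 2: Total magnetization M = 5 - 7 = -2
Step 3: m = M/N = -2/12 = -0.1667

-0.1667


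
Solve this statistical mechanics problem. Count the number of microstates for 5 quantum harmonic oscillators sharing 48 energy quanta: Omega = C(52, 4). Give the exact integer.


Step 1: Use binomial coefficient C(52, 4)
Step 2: Numerator = 52! / 48!
Step 3: Denominator = 4!
Step 4: Omega = 270725

270725


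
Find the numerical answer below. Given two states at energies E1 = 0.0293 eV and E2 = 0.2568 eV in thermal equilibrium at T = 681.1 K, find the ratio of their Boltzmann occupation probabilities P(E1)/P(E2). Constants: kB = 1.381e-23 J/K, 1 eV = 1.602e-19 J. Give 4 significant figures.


Step 1: Compute energy difference dE = E1 - E2 = 0.0293 - 0.2568 = -0.2275 eV
Step 2: Convert to Joules: dE_J = -0.2275 * 1.602e-19 = -3.645e-20 J
Step 3: Compute exponent = -dE_J / (kB * T) = -(-3.645e-20) / (1.381e-23 * 681.1) = 3.875
Step 4: P(E1)/P(E2) = exp(3.875) = 48.17

48.17


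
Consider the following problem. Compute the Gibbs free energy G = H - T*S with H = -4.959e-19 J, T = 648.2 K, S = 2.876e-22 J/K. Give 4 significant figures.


Step 1: T*S = 648.2 * 2.876e-22 = 1.864e-19 J
Step 2: G = H - T*S = -4.959e-19 - 1.864e-19
Step 3: G = -6.823e-19 J

-6.823e-19


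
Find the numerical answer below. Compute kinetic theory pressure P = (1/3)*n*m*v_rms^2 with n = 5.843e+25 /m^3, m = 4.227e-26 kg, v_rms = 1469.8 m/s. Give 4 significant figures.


Step 1: v_rms^2 = 1469.8^2 = 2.16e+06
Step 2: n*m = 5.843e+25*4.227e-26 = 2.47
Step 3: P = (1/3)*2.47*2.16e+06 = 1.779e+06 Pa

1.779e+06


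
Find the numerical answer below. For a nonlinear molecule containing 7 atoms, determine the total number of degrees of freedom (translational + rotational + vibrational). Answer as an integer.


Step 1: Translational DOF = 3
Step 2: Rotational DOF (nonlinear) = 3
Step 3: Vibrational DOF = 3*7 - 6 = 15
Step 4: Total = 3 + 3 + 15 = 21

21


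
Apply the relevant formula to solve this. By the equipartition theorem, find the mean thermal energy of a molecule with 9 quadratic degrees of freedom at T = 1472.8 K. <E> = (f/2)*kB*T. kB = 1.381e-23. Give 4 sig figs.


Step 1: f/2 = 9/2 = 4.5
Step 2: kB*T = 1.381e-23 * 1472.8 = 2.034e-20
Step 3: <E> = 4.5 * 2.034e-20 = 9.153e-20 J

9.153e-20


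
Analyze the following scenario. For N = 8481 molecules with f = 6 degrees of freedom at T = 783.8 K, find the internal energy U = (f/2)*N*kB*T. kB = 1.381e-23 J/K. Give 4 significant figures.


Step 1: f/2 = 6/2 = 3.0
Step 2: N*kB*T = 8481*1.381e-23*783.8 = 9.18e-17
Step 3: U = 3.0 * 9.18e-17 = 2.754e-16 J

2.754e-16


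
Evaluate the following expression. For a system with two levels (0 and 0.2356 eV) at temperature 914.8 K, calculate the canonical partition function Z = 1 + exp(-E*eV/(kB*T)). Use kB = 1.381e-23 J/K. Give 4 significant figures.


Step 1: Compute beta*E = E*eV/(kB*T) = 0.2356*1.602e-19/(1.381e-23*914.8) = 2.988
Step 2: exp(-beta*E) = exp(-2.988) = 0.05041
Step 3: Z = 1 + 0.05041 = 1.05

1.05


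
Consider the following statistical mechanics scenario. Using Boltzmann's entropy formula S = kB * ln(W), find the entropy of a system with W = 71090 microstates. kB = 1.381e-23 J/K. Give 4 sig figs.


Step 1: ln(W) = ln(71090) = 11.17
Step 2: S = kB * ln(W) = 1.381e-23 * 11.17
Step 3: S = 1.543e-22 J/K

1.543e-22


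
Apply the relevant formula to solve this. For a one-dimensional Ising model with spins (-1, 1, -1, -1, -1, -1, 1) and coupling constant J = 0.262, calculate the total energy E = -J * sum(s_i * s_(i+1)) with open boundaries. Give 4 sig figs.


Step 1: Nearest-neighbor products: -1, -1, 1, 1, 1, -1
Step 2: Sum of products = 0
Step 3: E = -0.262 * 0 = 0

0


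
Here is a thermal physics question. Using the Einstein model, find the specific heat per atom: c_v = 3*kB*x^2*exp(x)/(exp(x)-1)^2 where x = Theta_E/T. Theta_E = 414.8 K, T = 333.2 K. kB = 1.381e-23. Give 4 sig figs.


Step 1: x = Theta_E/T = 414.8/333.2 = 1.245
Step 2: x^2 = 1.55
Step 3: exp(x) = 3.473
Step 4: c_v = 3*1.381e-23*1.55*3.473/(3.473-1)^2 = 3.647e-23

3.647e-23


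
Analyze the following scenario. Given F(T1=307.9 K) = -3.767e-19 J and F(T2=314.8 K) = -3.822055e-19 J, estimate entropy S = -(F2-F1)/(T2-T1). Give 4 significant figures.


Step 1: dF = F2 - F1 = -3.822055e-19 - (-3.767e-19) = -5.5055e-21 J
Step 2: dT = T2 - T1 = 314.8 - 307.9 = 6.9 K
Step 3: S = -dF/dT = -(-5.5055e-21)/6.9 = 7.979e-22 J/K

7.979e-22


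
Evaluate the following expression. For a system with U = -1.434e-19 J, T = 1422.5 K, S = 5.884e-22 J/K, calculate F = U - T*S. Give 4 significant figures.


Step 1: T*S = 1422.5 * 5.884e-22 = 8.37e-19 J
Step 2: F = U - T*S = -1.434e-19 - 8.37e-19
Step 3: F = -9.804e-19 J

-9.804e-19


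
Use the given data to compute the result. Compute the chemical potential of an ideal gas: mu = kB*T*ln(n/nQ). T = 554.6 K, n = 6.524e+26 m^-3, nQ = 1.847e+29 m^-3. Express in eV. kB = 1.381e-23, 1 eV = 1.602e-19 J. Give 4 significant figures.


Step 1: n/nQ = 6.524e+26/1.847e+29 = 0.003532
Step 2: ln(n/nQ) = -5.646
Step 3: mu = kB*T*ln(n/nQ) = 7.659e-21*-5.646 = -4.324e-20 J
Step 4: Convert to eV: -4.324e-20/1.602e-19 = -0.2699 eV

-0.2699


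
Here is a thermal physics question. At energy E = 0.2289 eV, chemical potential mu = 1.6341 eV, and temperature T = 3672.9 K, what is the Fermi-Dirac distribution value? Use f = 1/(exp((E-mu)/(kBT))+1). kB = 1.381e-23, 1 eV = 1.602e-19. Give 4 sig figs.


Step 1: (E - mu) = 0.2289 - 1.6341 = -1.405 eV
Step 2: Convert: (E-mu)*eV = -2.251e-19 J
Step 3: x = (E-mu)*eV/(kB*T) = -4.438
Step 4: f = 1/(exp(-4.438)+1) = 0.9883

0.9883


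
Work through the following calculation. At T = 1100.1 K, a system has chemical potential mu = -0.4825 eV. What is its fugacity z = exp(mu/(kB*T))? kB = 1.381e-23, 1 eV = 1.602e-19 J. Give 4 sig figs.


Step 1: Convert mu to Joules: -0.4825*1.602e-19 = -7.73e-20 J
Step 2: kB*T = 1.381e-23*1100.1 = 1.519e-20 J
Step 3: mu/(kB*T) = -5.088
Step 4: z = exp(-5.088) = 0.006171

0.006171


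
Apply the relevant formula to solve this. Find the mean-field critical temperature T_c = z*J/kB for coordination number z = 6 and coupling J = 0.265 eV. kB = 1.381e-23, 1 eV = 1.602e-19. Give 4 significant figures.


Step 1: z*J = 6*0.265 = 1.59 eV
Step 2: Convert to Joules: 1.59*1.602e-19 = 2.547e-19 J
Step 3: T_c = 2.547e-19 / 1.381e-23 = 1.844e+04 K

1.844e+04


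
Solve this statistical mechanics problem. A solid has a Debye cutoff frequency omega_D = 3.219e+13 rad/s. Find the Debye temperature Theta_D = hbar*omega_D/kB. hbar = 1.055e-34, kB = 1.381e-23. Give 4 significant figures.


Step 1: hbar*omega_D = 1.055e-34 * 3.219e+13 = 3.396e-21 J
Step 2: Theta_D = 3.396e-21 / 1.381e-23
Step 3: Theta_D = 245.9 K

245.9


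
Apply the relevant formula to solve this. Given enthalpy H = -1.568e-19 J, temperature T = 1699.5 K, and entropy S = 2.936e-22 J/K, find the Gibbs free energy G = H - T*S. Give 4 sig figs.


Step 1: T*S = 1699.5 * 2.936e-22 = 4.99e-19 J
Step 2: G = H - T*S = -1.568e-19 - 4.99e-19
Step 3: G = -6.558e-19 J

-6.558e-19


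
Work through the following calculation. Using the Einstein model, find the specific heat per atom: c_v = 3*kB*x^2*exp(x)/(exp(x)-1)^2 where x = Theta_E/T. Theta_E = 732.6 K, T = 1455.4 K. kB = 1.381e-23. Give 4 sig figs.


Step 1: x = Theta_E/T = 732.6/1455.4 = 0.5034
Step 2: x^2 = 0.2534
Step 3: exp(x) = 1.654
Step 4: c_v = 3*1.381e-23*0.2534*1.654/(1.654-1)^2 = 4.057e-23

4.057e-23


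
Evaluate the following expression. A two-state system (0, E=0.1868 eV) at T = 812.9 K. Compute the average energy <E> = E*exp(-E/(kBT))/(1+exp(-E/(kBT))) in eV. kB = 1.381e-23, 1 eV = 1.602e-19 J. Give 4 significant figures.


Step 1: beta*E = 0.1868*1.602e-19/(1.381e-23*812.9) = 2.666
Step 2: exp(-beta*E) = 0.06955
Step 3: <E> = 0.1868*0.06955/(1+0.06955) = 0.01215 eV

0.01215


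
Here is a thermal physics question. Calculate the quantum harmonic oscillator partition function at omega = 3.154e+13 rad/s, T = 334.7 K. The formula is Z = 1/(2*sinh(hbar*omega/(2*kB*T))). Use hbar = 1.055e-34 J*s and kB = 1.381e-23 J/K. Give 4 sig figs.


Step 1: Compute x = hbar*omega/(kB*T) = 1.055e-34*3.154e+13/(1.381e-23*334.7) = 0.7199
Step 2: x/2 = 0.3599
Step 3: sinh(x/2) = 0.3678
Step 4: Z = 1/(2*0.3678) = 1.36

1.36


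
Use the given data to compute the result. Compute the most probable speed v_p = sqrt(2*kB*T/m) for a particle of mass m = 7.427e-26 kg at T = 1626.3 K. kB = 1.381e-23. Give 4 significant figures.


Step 1: Numerator = 2*kB*T = 2*1.381e-23*1626.3 = 4.492e-20
Step 2: Ratio = 4.492e-20 / 7.427e-26 = 6.048e+05
Step 3: v_p = sqrt(6.048e+05) = 777.7 m/s

777.7


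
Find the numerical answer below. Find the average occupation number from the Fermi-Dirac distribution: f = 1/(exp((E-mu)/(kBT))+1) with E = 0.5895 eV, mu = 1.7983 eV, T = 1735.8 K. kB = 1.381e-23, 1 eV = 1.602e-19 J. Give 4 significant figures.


Step 1: (E - mu) = 0.5895 - 1.7983 = -1.209 eV
Step 2: Convert: (E-mu)*eV = -1.936e-19 J
Step 3: x = (E-mu)*eV/(kB*T) = -8.078
Step 4: f = 1/(exp(-8.078)+1) = 0.9997

0.9997


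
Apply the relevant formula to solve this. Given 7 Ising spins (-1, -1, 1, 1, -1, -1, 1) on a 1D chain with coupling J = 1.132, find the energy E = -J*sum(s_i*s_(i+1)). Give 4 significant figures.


Step 1: Nearest-neighbor products: 1, -1, 1, -1, 1, -1
Step 2: Sum of products = 0
Step 3: E = -1.132 * 0 = 0

0


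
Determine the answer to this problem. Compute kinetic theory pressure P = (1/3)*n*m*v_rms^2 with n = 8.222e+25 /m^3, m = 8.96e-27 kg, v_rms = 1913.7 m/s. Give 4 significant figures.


Step 1: v_rms^2 = 1913.7^2 = 3.662e+06
Step 2: n*m = 8.222e+25*8.96e-27 = 0.7367
Step 3: P = (1/3)*0.7367*3.662e+06 = 8.993e+05 Pa

8.993e+05


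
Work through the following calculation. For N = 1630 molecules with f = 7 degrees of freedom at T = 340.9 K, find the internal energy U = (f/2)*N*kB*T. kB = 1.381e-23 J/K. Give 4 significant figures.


Step 1: f/2 = 7/2 = 3.5
Step 2: N*kB*T = 1630*1.381e-23*340.9 = 7.674e-18
Step 3: U = 3.5 * 7.674e-18 = 2.686e-17 J

2.686e-17


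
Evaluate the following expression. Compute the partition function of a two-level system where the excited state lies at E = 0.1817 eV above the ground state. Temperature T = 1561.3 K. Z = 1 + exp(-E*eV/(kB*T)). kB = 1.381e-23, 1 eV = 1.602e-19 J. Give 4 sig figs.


Step 1: Compute beta*E = E*eV/(kB*T) = 0.1817*1.602e-19/(1.381e-23*1561.3) = 1.35
Step 2: exp(-beta*E) = exp(-1.35) = 0.2592
Step 3: Z = 1 + 0.2592 = 1.259

1.259


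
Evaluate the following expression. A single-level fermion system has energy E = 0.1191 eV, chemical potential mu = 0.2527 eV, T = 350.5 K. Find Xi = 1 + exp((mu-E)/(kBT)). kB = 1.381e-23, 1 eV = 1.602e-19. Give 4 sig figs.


Step 1: (mu - E) = 0.2527 - 0.1191 = 0.1336 eV
Step 2: x = (mu-E)*eV/(kB*T) = 0.1336*1.602e-19/(1.381e-23*350.5) = 4.422
Step 3: exp(x) = 83.24
Step 4: Xi = 1 + 83.24 = 84.24

84.24


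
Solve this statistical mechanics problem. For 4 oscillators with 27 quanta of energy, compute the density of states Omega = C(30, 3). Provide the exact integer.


Step 1: Use binomial coefficient C(30, 3)
Step 2: Numerator = 30! / 27!
Step 3: Denominator = 3!
Step 4: Omega = 4060

4060


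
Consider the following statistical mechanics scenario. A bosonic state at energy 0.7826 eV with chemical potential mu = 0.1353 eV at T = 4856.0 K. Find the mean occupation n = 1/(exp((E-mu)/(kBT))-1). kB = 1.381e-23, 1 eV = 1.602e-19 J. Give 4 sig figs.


Step 1: (E - mu) = 0.6473 eV
Step 2: x = (E-mu)*eV/(kB*T) = 0.6473*1.602e-19/(1.381e-23*4856.0) = 1.546
Step 3: exp(x) = 4.694
Step 4: n = 1/(exp(x)-1) = 0.2707

0.2707


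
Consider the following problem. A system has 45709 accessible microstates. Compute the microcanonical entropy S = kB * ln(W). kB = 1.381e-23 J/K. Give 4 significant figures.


Step 1: ln(W) = ln(45709) = 10.73
Step 2: S = kB * ln(W) = 1.381e-23 * 10.73
Step 3: S = 1.482e-22 J/K

1.482e-22


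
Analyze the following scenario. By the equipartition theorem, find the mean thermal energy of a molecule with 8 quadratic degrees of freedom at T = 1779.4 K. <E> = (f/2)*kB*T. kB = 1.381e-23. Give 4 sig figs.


Step 1: f/2 = 8/2 = 4
Step 2: kB*T = 1.381e-23 * 1779.4 = 2.457e-20
Step 3: <E> = 4 * 2.457e-20 = 9.829e-20 J

9.829e-20


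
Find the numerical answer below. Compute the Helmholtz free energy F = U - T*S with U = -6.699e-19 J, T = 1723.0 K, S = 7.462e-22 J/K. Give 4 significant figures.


Step 1: T*S = 1723.0 * 7.462e-22 = 1.286e-18 J
Step 2: F = U - T*S = -6.699e-19 - 1.286e-18
Step 3: F = -1.956e-18 J

-1.956e-18


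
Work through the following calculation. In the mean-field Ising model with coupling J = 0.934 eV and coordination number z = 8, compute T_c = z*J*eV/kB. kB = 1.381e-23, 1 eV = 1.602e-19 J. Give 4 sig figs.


Step 1: z*J = 8*0.934 = 7.472 eV
Step 2: Convert to Joules: 7.472*1.602e-19 = 1.197e-18 J
Step 3: T_c = 1.197e-18 / 1.381e-23 = 8.668e+04 K

8.668e+04


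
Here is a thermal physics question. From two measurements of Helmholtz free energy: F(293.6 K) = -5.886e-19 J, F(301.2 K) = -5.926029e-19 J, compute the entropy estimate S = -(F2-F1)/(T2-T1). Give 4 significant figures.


Step 1: dF = F2 - F1 = -5.926029e-19 - (-5.886e-19) = -4.0029e-21 J
Step 2: dT = T2 - T1 = 301.2 - 293.6 = 7.6 K
Step 3: S = -dF/dT = -(-4.0029e-21)/7.6 = 5.267e-22 J/K

5.267e-22


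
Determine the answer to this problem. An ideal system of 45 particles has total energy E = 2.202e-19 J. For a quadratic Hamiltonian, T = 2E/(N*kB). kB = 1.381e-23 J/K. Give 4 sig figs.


Step 1: Numerator = 2*E = 2*2.202e-19 = 4.404e-19 J
Step 2: Denominator = N*kB = 45*1.381e-23 = 6.215e-22
Step 3: T = 4.404e-19 / 6.215e-22 = 708.7 K

708.7


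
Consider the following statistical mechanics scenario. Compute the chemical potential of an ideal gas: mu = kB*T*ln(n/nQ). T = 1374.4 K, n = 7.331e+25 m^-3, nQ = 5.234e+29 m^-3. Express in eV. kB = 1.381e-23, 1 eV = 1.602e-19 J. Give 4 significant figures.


Step 1: n/nQ = 7.331e+25/5.234e+29 = 0.0001401
Step 2: ln(n/nQ) = -8.873
Step 3: mu = kB*T*ln(n/nQ) = 1.898e-20*-8.873 = -1.684e-19 J
Step 4: Convert to eV: -1.684e-19/1.602e-19 = -1.051 eV

-1.051


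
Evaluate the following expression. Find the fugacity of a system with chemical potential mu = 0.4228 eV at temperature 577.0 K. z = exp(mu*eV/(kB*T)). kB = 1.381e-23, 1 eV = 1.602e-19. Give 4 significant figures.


Step 1: Convert mu to Joules: 0.4228*1.602e-19 = 6.773e-20 J
Step 2: kB*T = 1.381e-23*577.0 = 7.968e-21 J
Step 3: mu/(kB*T) = 8.5
Step 4: z = exp(8.5) = 4916

4916


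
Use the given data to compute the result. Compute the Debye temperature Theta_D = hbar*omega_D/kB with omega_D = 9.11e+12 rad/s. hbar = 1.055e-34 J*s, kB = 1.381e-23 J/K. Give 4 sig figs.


Step 1: hbar*omega_D = 1.055e-34 * 9.11e+12 = 9.611e-22 J
Step 2: Theta_D = 9.611e-22 / 1.381e-23
Step 3: Theta_D = 69.59 K

69.59


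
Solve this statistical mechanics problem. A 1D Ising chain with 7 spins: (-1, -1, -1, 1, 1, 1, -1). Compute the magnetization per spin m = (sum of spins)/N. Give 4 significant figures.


Step 1: Count up spins (+1): 3, down spins (-1): 4
Step 2: Total magnetization M = 3 - 4 = -1
Step 3: m = M/N = -1/7 = -0.1429

-0.1429


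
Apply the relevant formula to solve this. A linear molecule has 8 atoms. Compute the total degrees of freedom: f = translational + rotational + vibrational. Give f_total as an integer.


Step 1: Translational DOF = 3
Step 2: Rotational DOF (linear) = 2
Step 3: Vibrational DOF = 3*8 - 5 = 19
Step 4: Total = 3 + 2 + 19 = 24

24


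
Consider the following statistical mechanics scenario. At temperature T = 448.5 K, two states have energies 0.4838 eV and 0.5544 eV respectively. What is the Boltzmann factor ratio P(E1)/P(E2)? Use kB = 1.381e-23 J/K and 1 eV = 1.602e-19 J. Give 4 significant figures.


Step 1: Compute energy difference dE = E1 - E2 = 0.4838 - 0.5544 = -0.0706 eV
Step 2: Convert to Joules: dE_J = -0.0706 * 1.602e-19 = -1.131e-20 J
Step 3: Compute exponent = -dE_J / (kB * T) = -(-1.131e-20) / (1.381e-23 * 448.5) = 1.826
Step 4: P(E1)/P(E2) = exp(1.826) = 6.209

6.209


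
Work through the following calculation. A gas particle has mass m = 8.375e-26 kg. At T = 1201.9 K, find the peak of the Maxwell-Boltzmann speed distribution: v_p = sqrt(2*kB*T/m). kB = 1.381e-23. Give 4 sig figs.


Step 1: Numerator = 2*kB*T = 2*1.381e-23*1201.9 = 3.32e-20
Step 2: Ratio = 3.32e-20 / 8.375e-26 = 3.964e+05
Step 3: v_p = sqrt(3.964e+05) = 629.6 m/s

629.6


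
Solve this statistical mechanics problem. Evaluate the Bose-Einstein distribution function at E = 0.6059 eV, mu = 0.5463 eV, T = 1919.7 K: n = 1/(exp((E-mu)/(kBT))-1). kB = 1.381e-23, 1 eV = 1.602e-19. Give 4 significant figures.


Step 1: (E - mu) = 0.0596 eV
Step 2: x = (E-mu)*eV/(kB*T) = 0.0596*1.602e-19/(1.381e-23*1919.7) = 0.3601
Step 3: exp(x) = 1.434
Step 4: n = 1/(exp(x)-1) = 2.307

2.307


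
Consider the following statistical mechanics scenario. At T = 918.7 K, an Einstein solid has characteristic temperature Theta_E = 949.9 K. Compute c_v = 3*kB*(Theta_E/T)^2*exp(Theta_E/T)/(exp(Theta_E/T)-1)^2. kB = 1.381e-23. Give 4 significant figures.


Step 1: x = Theta_E/T = 949.9/918.7 = 1.034
Step 2: x^2 = 1.069
Step 3: exp(x) = 2.812
Step 4: c_v = 3*1.381e-23*1.069*2.812/(2.812-1)^2 = 3.793e-23

3.793e-23


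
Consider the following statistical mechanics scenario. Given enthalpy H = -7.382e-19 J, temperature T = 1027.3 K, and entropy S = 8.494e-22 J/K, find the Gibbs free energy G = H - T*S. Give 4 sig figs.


Step 1: T*S = 1027.3 * 8.494e-22 = 8.726e-19 J
Step 2: G = H - T*S = -7.382e-19 - 8.726e-19
Step 3: G = -1.611e-18 J

-1.611e-18


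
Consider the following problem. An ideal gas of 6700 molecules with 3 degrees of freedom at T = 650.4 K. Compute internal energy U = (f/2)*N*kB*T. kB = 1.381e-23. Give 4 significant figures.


Step 1: f/2 = 3/2 = 1.5
Step 2: N*kB*T = 6700*1.381e-23*650.4 = 6.018e-17
Step 3: U = 1.5 * 6.018e-17 = 9.027e-17 J

9.027e-17


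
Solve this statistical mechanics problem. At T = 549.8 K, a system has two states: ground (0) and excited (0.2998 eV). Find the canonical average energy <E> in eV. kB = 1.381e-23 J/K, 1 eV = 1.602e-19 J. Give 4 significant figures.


Step 1: beta*E = 0.2998*1.602e-19/(1.381e-23*549.8) = 6.326
Step 2: exp(-beta*E) = 0.00179
Step 3: <E> = 0.2998*0.00179/(1+0.00179) = 0.0005357 eV

0.0005357


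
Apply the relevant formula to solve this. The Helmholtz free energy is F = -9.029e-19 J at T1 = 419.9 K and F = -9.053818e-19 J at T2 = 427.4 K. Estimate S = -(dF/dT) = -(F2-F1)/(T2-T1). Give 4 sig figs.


Step 1: dF = F2 - F1 = -9.053818e-19 - (-9.029e-19) = -2.4818e-21 J
Step 2: dT = T2 - T1 = 427.4 - 419.9 = 7.5 K
Step 3: S = -dF/dT = -(-2.4818e-21)/7.5 = 3.309e-22 J/K

3.309e-22


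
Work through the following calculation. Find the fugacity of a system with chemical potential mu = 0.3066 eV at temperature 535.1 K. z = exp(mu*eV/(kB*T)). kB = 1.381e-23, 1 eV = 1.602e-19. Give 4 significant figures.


Step 1: Convert mu to Joules: 0.3066*1.602e-19 = 4.912e-20 J
Step 2: kB*T = 1.381e-23*535.1 = 7.39e-21 J
Step 3: mu/(kB*T) = 6.647
Step 4: z = exp(6.647) = 770.2

770.2


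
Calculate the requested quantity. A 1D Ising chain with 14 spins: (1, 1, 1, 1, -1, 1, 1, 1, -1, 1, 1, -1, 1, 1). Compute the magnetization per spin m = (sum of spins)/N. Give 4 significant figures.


Step 1: Count up spins (+1): 11, down spins (-1): 3
Step 2: Total magnetization M = 11 - 3 = 8
Step 3: m = M/N = 8/14 = 0.5714

0.5714


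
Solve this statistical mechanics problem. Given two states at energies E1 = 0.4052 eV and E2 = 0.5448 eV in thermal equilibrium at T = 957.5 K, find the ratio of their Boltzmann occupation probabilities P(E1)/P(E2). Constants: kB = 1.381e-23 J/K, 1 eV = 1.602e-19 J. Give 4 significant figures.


Step 1: Compute energy difference dE = E1 - E2 = 0.4052 - 0.5448 = -0.1396 eV
Step 2: Convert to Joules: dE_J = -0.1396 * 1.602e-19 = -2.236e-20 J
Step 3: Compute exponent = -dE_J / (kB * T) = -(-2.236e-20) / (1.381e-23 * 957.5) = 1.691
Step 4: P(E1)/P(E2) = exp(1.691) = 5.426

5.426


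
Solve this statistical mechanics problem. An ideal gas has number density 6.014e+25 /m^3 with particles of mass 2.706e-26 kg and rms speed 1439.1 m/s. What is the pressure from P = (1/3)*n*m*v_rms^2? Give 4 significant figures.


Step 1: v_rms^2 = 1439.1^2 = 2.071e+06
Step 2: n*m = 6.014e+25*2.706e-26 = 1.627
Step 3: P = (1/3)*1.627*2.071e+06 = 1.123e+06 Pa

1.123e+06


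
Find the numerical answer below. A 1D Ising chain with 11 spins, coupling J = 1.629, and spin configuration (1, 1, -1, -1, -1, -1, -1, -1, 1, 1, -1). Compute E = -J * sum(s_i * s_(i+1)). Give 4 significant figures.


Step 1: Nearest-neighbor products: 1, -1, 1, 1, 1, 1, 1, -1, 1, -1
Step 2: Sum of products = 4
Step 3: E = -1.629 * 4 = -6.516

-6.516


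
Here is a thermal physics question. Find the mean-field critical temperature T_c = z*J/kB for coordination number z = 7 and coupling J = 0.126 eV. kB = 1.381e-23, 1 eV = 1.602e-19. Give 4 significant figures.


Step 1: z*J = 7*0.126 = 0.882 eV
Step 2: Convert to Joules: 0.882*1.602e-19 = 1.413e-19 J
Step 3: T_c = 1.413e-19 / 1.381e-23 = 1.023e+04 K

1.023e+04


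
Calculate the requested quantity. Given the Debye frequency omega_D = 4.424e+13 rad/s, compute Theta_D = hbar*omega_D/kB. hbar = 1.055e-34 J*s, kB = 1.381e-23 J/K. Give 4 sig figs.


Step 1: hbar*omega_D = 1.055e-34 * 4.424e+13 = 4.667e-21 J
Step 2: Theta_D = 4.667e-21 / 1.381e-23
Step 3: Theta_D = 338 K

338


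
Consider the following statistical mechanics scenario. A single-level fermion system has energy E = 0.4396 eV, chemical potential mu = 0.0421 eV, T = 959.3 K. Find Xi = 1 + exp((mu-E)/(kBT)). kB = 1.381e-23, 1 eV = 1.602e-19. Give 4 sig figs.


Step 1: (mu - E) = 0.0421 - 0.4396 = -0.3975 eV
Step 2: x = (mu-E)*eV/(kB*T) = -0.3975*1.602e-19/(1.381e-23*959.3) = -4.807
Step 3: exp(x) = 0.008174
Step 4: Xi = 1 + 0.008174 = 1.008

1.008


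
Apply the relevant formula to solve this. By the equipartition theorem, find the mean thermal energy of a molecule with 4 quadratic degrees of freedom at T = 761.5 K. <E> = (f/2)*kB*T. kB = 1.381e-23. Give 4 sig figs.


Step 1: f/2 = 4/2 = 2
Step 2: kB*T = 1.381e-23 * 761.5 = 1.052e-20
Step 3: <E> = 2 * 1.052e-20 = 2.103e-20 J

2.103e-20


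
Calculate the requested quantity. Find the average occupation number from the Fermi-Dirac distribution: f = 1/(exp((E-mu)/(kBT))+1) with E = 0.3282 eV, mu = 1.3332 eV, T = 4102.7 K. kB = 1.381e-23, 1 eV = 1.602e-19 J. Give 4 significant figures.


Step 1: (E - mu) = 0.3282 - 1.3332 = -1.005 eV
Step 2: Convert: (E-mu)*eV = -1.61e-19 J
Step 3: x = (E-mu)*eV/(kB*T) = -2.842
Step 4: f = 1/(exp(-2.842)+1) = 0.9449

0.9449


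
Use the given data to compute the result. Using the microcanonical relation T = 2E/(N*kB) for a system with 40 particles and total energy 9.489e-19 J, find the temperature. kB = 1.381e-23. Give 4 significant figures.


Step 1: Numerator = 2*E = 2*9.489e-19 = 1.898e-18 J
Step 2: Denominator = N*kB = 40*1.381e-23 = 5.524e-22
Step 3: T = 1.898e-18 / 5.524e-22 = 3436 K

3436


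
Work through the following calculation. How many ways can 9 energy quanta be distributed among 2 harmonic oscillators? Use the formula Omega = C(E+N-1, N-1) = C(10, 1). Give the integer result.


Step 1: Use binomial coefficient C(10, 1)
Step 2: Numerator = 10! / 9!
Step 3: Denominator = 1!
Step 4: Omega = 10

10


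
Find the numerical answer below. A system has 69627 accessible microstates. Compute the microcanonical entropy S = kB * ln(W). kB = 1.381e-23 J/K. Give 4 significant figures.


Step 1: ln(W) = ln(69627) = 11.15
Step 2: S = kB * ln(W) = 1.381e-23 * 11.15
Step 3: S = 1.54e-22 J/K

1.54e-22


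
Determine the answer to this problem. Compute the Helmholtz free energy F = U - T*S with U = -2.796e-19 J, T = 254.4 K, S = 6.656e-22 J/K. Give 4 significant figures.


Step 1: T*S = 254.4 * 6.656e-22 = 1.693e-19 J
Step 2: F = U - T*S = -2.796e-19 - 1.693e-19
Step 3: F = -4.489e-19 J

-4.489e-19


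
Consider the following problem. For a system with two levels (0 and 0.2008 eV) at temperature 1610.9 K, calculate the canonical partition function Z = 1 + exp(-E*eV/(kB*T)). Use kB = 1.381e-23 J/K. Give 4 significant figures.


Step 1: Compute beta*E = E*eV/(kB*T) = 0.2008*1.602e-19/(1.381e-23*1610.9) = 1.446
Step 2: exp(-beta*E) = exp(-1.446) = 0.2355
Step 3: Z = 1 + 0.2355 = 1.236

1.236


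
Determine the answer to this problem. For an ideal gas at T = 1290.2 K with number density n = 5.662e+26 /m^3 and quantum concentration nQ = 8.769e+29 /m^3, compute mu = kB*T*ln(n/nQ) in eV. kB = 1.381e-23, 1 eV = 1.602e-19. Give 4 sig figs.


Step 1: n/nQ = 5.662e+26/8.769e+29 = 0.0006457
Step 2: ln(n/nQ) = -7.345
Step 3: mu = kB*T*ln(n/nQ) = 1.782e-20*-7.345 = -1.309e-19 J
Step 4: Convert to eV: -1.309e-19/1.602e-19 = -0.8169 eV

-0.8169


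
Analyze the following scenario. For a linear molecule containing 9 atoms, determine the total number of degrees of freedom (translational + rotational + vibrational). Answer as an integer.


Step 1: Translational DOF = 3
Step 2: Rotational DOF (linear) = 2
Step 3: Vibrational DOF = 3*9 - 5 = 22
Step 4: Total = 3 + 2 + 22 = 27

27


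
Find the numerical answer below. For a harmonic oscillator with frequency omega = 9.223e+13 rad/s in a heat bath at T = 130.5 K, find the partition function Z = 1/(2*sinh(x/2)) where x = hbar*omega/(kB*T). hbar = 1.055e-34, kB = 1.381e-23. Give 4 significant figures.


Step 1: Compute x = hbar*omega/(kB*T) = 1.055e-34*9.223e+13/(1.381e-23*130.5) = 5.399
Step 2: x/2 = 2.7
Step 3: sinh(x/2) = 7.403
Step 4: Z = 1/(2*7.403) = 0.06754

0.06754


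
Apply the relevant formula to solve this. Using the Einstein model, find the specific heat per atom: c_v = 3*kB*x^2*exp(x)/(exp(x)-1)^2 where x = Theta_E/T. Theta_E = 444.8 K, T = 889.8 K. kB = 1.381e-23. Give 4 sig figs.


Step 1: x = Theta_E/T = 444.8/889.8 = 0.4999
Step 2: x^2 = 0.2499
Step 3: exp(x) = 1.649
Step 4: c_v = 3*1.381e-23*0.2499*1.649/(1.649-1)^2 = 4.058e-23

4.058e-23


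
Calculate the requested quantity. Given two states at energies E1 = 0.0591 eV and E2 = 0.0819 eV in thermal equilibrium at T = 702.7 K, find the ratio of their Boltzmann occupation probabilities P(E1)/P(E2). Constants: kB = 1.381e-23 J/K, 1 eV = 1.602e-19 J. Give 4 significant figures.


Step 1: Compute energy difference dE = E1 - E2 = 0.0591 - 0.0819 = -0.0228 eV
Step 2: Convert to Joules: dE_J = -0.0228 * 1.602e-19 = -3.653e-21 J
Step 3: Compute exponent = -dE_J / (kB * T) = -(-3.653e-21) / (1.381e-23 * 702.7) = 0.3764
Step 4: P(E1)/P(E2) = exp(0.3764) = 1.457

1.457


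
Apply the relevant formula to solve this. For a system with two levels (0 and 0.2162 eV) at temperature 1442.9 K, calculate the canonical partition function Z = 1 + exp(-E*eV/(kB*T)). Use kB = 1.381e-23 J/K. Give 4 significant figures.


Step 1: Compute beta*E = E*eV/(kB*T) = 0.2162*1.602e-19/(1.381e-23*1442.9) = 1.738
Step 2: exp(-beta*E) = exp(-1.738) = 0.1758
Step 3: Z = 1 + 0.1758 = 1.176

1.176


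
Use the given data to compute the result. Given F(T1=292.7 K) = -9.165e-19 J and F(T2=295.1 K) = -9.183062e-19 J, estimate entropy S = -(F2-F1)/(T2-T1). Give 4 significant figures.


Step 1: dF = F2 - F1 = -9.183062e-19 - (-9.165e-19) = -1.8062e-21 J
Step 2: dT = T2 - T1 = 295.1 - 292.7 = 2.4 K
Step 3: S = -dF/dT = -(-1.8062e-21)/2.4 = 7.526e-22 J/K

7.526e-22


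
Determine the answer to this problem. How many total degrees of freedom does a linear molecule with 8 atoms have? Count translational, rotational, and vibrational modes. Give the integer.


Step 1: Translational DOF = 3
Step 2: Rotational DOF (linear) = 2
Step 3: Vibrational DOF = 3*8 - 5 = 19
Step 4: Total = 3 + 2 + 19 = 24

24


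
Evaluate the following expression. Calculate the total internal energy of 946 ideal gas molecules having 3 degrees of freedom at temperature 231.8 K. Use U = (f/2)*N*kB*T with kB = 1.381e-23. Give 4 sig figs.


Step 1: f/2 = 3/2 = 1.5
Step 2: N*kB*T = 946*1.381e-23*231.8 = 3.028e-18
Step 3: U = 1.5 * 3.028e-18 = 4.542e-18 J

4.542e-18


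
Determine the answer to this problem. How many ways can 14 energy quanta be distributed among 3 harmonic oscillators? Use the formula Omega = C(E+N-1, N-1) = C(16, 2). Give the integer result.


Step 1: Use binomial coefficient C(16, 2)
Step 2: Numerator = 16! / 14!
Step 3: Denominator = 2!
Step 4: Omega = 120

120


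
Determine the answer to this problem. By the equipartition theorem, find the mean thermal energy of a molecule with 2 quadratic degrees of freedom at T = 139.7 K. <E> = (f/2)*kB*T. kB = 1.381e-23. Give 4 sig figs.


Step 1: f/2 = 2/2 = 1
Step 2: kB*T = 1.381e-23 * 139.7 = 1.929e-21
Step 3: <E> = 1 * 1.929e-21 = 1.929e-21 J

1.929e-21


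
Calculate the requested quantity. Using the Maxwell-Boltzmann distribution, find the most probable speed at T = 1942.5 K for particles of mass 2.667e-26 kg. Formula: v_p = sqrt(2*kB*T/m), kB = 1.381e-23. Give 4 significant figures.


Step 1: Numerator = 2*kB*T = 2*1.381e-23*1942.5 = 5.365e-20
Step 2: Ratio = 5.365e-20 / 2.667e-26 = 2.012e+06
Step 3: v_p = sqrt(2.012e+06) = 1418 m/s

1418


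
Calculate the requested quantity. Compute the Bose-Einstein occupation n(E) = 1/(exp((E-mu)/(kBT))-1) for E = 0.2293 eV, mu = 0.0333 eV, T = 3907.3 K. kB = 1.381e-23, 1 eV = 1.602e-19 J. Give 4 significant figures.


Step 1: (E - mu) = 0.196 eV
Step 2: x = (E-mu)*eV/(kB*T) = 0.196*1.602e-19/(1.381e-23*3907.3) = 0.5819
Step 3: exp(x) = 1.789
Step 4: n = 1/(exp(x)-1) = 1.267

1.267


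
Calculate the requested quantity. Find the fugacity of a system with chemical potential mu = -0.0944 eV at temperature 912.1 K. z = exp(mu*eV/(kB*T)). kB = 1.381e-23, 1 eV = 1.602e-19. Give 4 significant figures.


Step 1: Convert mu to Joules: -0.0944*1.602e-19 = -1.512e-20 J
Step 2: kB*T = 1.381e-23*912.1 = 1.26e-20 J
Step 3: mu/(kB*T) = -1.201
Step 4: z = exp(-1.201) = 0.301

0.301


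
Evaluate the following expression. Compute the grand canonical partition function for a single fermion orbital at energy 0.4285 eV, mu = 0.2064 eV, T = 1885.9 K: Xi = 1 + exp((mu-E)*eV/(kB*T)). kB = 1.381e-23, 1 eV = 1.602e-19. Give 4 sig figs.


Step 1: (mu - E) = 0.2064 - 0.4285 = -0.2221 eV
Step 2: x = (mu-E)*eV/(kB*T) = -0.2221*1.602e-19/(1.381e-23*1885.9) = -1.366
Step 3: exp(x) = 0.2551
Step 4: Xi = 1 + 0.2551 = 1.255

1.255


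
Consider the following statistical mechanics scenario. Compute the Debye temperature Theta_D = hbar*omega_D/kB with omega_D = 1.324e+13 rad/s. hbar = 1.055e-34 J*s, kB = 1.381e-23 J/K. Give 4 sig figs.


Step 1: hbar*omega_D = 1.055e-34 * 1.324e+13 = 1.397e-21 J
Step 2: Theta_D = 1.397e-21 / 1.381e-23
Step 3: Theta_D = 101.1 K

101.1


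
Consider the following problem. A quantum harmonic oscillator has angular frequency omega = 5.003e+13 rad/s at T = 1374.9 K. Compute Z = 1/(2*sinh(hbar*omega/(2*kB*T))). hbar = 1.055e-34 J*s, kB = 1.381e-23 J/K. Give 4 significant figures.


Step 1: Compute x = hbar*omega/(kB*T) = 1.055e-34*5.003e+13/(1.381e-23*1374.9) = 0.278
Step 2: x/2 = 0.139
Step 3: sinh(x/2) = 0.1394
Step 4: Z = 1/(2*0.1394) = 3.586

3.586


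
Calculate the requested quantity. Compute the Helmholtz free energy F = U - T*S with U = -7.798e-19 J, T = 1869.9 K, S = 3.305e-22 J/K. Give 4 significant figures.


Step 1: T*S = 1869.9 * 3.305e-22 = 6.18e-19 J
Step 2: F = U - T*S = -7.798e-19 - 6.18e-19
Step 3: F = -1.398e-18 J

-1.398e-18


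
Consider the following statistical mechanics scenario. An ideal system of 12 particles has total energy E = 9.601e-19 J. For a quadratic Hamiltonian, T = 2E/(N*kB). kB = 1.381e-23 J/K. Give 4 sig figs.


Step 1: Numerator = 2*E = 2*9.601e-19 = 1.92e-18 J
Step 2: Denominator = N*kB = 12*1.381e-23 = 1.657e-22
Step 3: T = 1.92e-18 / 1.657e-22 = 1.159e+04 K

1.159e+04


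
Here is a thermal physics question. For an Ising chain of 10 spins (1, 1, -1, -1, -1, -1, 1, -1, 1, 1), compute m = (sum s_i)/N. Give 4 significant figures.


Step 1: Count up spins (+1): 5, down spins (-1): 5
Step 2: Total magnetization M = 5 - 5 = 0
Step 3: m = M/N = 0/10 = 0

0


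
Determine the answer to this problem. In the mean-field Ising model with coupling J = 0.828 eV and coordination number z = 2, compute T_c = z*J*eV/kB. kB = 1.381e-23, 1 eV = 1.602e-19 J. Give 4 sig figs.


Step 1: z*J = 2*0.828 = 1.656 eV
Step 2: Convert to Joules: 1.656*1.602e-19 = 2.653e-19 J
Step 3: T_c = 2.653e-19 / 1.381e-23 = 1.921e+04 K

1.921e+04
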